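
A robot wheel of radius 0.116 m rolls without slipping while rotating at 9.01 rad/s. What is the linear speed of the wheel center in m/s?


v = omega * r = 9.01 * 0.116 = 1.0452

1.0452 m/s


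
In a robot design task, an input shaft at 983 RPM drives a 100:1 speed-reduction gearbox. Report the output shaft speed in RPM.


omega_out = omega_in / N = 983 / 100 = 9.8300

9.8300 RPM


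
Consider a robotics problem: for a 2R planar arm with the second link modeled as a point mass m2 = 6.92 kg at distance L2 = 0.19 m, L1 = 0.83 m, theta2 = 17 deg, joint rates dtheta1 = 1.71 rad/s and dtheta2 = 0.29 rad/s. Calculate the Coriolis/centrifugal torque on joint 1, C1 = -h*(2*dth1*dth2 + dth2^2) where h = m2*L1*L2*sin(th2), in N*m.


h = m2*L1*L2*sin(th2) = 6.92*0.83*0.19*sin(17 deg) = 0.319061
C1 = -h*(2*1.71*0.29 + 0.29^2) = -0.319061*1.0759 = -0.3433

-0.3433 N*m


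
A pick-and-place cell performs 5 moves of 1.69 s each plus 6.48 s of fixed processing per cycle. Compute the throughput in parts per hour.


T_cycle = 5*1.69 + 6.48 = 14.9300 s
rate = 3600/T = 241.1253

241.1253 parts/hour


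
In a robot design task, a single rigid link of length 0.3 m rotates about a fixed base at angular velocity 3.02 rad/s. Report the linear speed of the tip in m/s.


v = L*omega = 0.3 * 3.02 = 0.9060

0.9060 m/s


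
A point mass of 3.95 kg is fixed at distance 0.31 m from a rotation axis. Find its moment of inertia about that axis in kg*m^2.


I = m*r^2 = 3.95*0.31^2 = 0.3796

0.3796 kg*m^2


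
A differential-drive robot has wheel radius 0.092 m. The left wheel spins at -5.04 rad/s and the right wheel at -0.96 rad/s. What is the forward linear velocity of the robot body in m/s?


v = r*(wR + wL)/2 = 0.092*(-0.96 + -5.04)/2 = -0.2760

-0.2760 m/s


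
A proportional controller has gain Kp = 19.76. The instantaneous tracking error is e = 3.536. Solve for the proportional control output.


u_P = Kp * e = 19.76 * 3.536 = 69.8714

69.8714


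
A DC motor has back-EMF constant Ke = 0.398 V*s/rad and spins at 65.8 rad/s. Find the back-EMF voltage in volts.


V_emf = Ke * omega = 0.398*65.8 = 26.1884

26.1884 V


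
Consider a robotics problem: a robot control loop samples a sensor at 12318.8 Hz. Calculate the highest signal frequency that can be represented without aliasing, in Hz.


f_max = f_s/2 = 12318.8/2 = 6159.4000

6159.4000 Hz


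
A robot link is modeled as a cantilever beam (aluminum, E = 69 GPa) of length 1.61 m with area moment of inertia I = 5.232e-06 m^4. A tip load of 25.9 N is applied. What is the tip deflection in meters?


delta = F*L^3/(3*E*I) = 25.9*1.61^3/(3*6.900e+10*5.232e-06)
      = 108.0879779/1083024 = 9.9802e-05

9.9802e-05 m


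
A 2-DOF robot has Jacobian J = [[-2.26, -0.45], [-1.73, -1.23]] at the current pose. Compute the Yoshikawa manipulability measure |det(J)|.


det(J) = -2.26*-1.23 - (-0.45)*(-1.73) = 2.0013
|det(J)| = 2.0013

2.0013


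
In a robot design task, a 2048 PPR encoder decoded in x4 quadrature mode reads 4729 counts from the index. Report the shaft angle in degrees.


angle = counts * 360 / (PPR*4) = 4729 * 360 / 8192 = 207.8174

207.8174 degrees


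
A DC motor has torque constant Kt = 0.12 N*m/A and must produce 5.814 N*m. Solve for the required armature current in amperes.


I = tau / Kt = 5.814/0.12 = 48.4500

48.4500 A


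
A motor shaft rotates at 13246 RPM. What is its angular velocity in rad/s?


omega = 13246 * 2*pi/60 = 1387.1179

1387.1179 rad/s


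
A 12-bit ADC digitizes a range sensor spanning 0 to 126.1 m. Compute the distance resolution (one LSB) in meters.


res = range / 2^n = 126.1/2^12 = 126.1/4096 = 0.0308

0.0308 m


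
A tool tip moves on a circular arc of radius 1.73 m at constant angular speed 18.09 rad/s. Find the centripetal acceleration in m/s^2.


a_c = omega^2 * r = 18.09^2 * 1.73 = 566.1392

566.1392 m/s^2


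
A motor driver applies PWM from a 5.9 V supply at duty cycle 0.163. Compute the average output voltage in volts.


V_avg = V_supply * D = 5.9*0.163 = 0.9617

0.9617 V


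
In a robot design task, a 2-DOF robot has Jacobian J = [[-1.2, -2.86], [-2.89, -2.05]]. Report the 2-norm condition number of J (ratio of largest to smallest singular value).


JJ^T eigenvalues: trace(JJ^T) = 22.1742, det(JJ^T) = det(J)^2 = 33.70266916
s_max^2 = (22.1742 + sqrt(356.88446900))/2 = 20.53279305
s_min^2 = (22.1742 - sqrt(356.88446900))/2 = 1.64140695
kappa = s_max/s_min = sqrt(20.53279305/1.64140695) = 3.5368

3.5368


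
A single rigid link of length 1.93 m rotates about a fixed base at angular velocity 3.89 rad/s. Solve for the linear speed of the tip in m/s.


v = L*omega = 1.93 * 3.89 = 7.5077

7.5077 m/s


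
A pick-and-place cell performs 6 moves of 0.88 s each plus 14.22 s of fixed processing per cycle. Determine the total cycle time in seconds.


T = 6*0.88 + 14.22 = 19.5000

19.5000 s


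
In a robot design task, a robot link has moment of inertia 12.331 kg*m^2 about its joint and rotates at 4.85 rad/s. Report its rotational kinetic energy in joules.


KE = (1/2)*I*omega^2 = 0.5*12.331*4.85^2 = 145.0280

145.0280 J


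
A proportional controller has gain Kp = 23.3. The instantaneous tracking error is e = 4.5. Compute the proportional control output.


u_P = Kp * e = 23.3 * 4.5 = 104.8500

104.8500


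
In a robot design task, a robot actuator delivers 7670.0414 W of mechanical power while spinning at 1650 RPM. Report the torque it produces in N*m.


omega = 1650 * 2*pi/60 = 172.787596 rad/s
tau = P / omega = 7670.0414 / 172.787596 = 44.3900

44.3900 N*m


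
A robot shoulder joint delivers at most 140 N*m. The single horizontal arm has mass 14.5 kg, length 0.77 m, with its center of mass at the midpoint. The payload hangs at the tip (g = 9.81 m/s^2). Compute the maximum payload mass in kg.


tau_arm = m_arm*g*(L/2) = 14.5*9.81*0.77/2 = 54.7643 N*m
tau_payload = tau_max - tau_arm = 140 - 54.7643 = 85.2357
m_payload = tau_payload / (g*L) = 85.2357 / (9.81*0.77) = 11.2840

11.2840 kg


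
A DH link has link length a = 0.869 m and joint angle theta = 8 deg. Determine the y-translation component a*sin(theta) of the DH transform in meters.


a*sin(theta) = 0.869*sin(8 deg) = 0.1209

0.1209 m


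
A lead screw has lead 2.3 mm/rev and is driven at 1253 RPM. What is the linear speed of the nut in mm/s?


v = lead * (RPM/60) = 2.3*1253/60 = 48.0317

48.0317 mm/s


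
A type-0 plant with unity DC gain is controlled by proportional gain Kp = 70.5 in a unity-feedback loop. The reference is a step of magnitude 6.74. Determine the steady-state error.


e_ss = R/(1 + Kp) = 6.74/(1 + 70.5) = 6.74/71.5000 = 0.0943

0.0943


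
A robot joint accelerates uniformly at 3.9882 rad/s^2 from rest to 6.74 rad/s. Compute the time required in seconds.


t = delta_omega / alpha = 6.74 / 3.9882 = 1.6900

1.6900 s


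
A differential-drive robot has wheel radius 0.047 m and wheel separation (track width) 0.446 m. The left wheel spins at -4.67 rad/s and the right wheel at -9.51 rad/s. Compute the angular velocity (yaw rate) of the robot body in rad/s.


omega = r*(wR - wL)/L = 0.047*(-9.51 - (-4.67))/0.446 = -0.5100

-0.5100 rad/s


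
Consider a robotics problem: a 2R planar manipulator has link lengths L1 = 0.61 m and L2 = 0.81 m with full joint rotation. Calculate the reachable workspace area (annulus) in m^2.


r_max = L1 + L2 = 1.4200, r_min = |L1 - L2| = 0.2000
A = pi*(r_max^2 - r_min^2) = pi*(2.0164 - 0.0400) = 6.2090

6.2090 m^2


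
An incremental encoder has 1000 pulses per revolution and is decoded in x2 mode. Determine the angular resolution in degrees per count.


resolution = 360 / (PPR * 2) = 360 / 2000 = 0.1800

0.1800 degrees


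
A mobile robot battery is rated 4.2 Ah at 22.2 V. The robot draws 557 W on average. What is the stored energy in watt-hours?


E = capacity * V = 4.2*22.2 = 93.2400

93.2400 Wh


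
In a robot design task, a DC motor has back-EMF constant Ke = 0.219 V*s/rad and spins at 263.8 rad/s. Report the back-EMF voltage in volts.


V_emf = Ke * omega = 0.219*263.8 = 57.7722

57.7722 V


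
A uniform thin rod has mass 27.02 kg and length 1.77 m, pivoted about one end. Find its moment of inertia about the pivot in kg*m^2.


I = (1/3)*m*L^2 = (1/3)*27.02*1.77^2 = 28.2170

28.2170 kg*m^2


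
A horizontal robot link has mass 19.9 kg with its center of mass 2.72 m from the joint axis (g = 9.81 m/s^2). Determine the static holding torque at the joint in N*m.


tau = m*g*L = 19.9 * 9.81 * 2.72 = 530.9957

530.9957 N*m


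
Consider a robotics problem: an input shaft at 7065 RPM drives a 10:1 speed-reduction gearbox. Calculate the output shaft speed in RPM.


omega_out = omega_in / N = 7065 / 10 = 706.5000

706.5000 RPM


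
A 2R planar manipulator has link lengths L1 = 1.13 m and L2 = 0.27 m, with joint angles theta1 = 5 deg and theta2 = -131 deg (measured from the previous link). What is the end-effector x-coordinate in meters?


x = L1*cos(th1) + L2*cos(th1+th2) = 1.13*cos(5 deg) + 0.27*cos(-126 deg) = 0.9670

0.9670 m


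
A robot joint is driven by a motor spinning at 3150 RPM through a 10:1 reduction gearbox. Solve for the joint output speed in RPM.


omega_joint = omega_motor / N = 3150 / 10 = 315.0000

315.0000 RPM


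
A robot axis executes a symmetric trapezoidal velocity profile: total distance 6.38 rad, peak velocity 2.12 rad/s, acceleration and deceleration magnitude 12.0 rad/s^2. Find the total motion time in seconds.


t_acc = v/a = 2.12/12.0 = 0.176667 s
d_acc = v^2/(2a) = 0.187267 rad (each ramp)
d_cruise = 6.38 - 2*0.187267 = 6.005466 rad
t_cruise = 6.005466/2.12 = 2.832767 s
t_total = 2*0.176667 + 2.832767 = 3.1861

3.1861 s


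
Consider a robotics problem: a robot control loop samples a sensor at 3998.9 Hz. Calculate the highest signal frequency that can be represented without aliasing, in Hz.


f_max = f_s/2 = 3998.9/2 = 1999.4500

1999.4500 Hz


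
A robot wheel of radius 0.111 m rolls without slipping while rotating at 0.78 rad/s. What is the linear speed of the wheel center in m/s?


v = omega * r = 0.78 * 0.111 = 0.0866

0.0866 m/s


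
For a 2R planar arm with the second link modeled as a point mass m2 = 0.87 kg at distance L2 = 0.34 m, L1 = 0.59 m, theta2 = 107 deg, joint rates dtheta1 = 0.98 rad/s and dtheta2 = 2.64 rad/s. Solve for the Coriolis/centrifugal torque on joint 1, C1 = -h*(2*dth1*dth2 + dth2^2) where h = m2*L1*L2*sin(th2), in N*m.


h = m2*L1*L2*sin(th2) = 0.87*0.59*0.34*sin(107 deg) = 0.166896
C1 = -h*(2*0.98*2.64 + 2.64^2) = -0.166896*12.1440 = -2.0268

-2.0268 N*m


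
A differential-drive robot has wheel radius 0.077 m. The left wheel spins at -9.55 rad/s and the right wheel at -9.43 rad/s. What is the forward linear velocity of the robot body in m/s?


v = r*(wR + wL)/2 = 0.077*(-9.43 + -9.55)/2 = -0.7307

-0.7307 m/s


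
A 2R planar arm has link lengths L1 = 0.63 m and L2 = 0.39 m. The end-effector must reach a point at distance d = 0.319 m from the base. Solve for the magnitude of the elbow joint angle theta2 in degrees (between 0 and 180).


cos(th2) = (d^2 - L1^2 - L2^2)/(2*L1*L2) = (0.319^2 - 0.63^2 - 0.39^2)/(2*0.63*0.39) = -0.91013228
th2 = acos(-0.91013228) = 155.5236 deg

155.5236 degrees


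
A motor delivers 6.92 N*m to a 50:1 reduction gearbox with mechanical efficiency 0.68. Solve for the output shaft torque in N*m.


tau_out = tau_in * N * eta = 6.92 * 50 * 0.68 = 235.2800

235.2800 N*m


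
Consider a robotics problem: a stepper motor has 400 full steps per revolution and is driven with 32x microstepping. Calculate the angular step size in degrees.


step = 360/(400*32) = 360/12800 = 0.0281

0.0281 degrees


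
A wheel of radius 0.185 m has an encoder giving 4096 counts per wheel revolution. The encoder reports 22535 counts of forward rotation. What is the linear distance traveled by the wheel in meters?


revs = 22535/4096 = 5.501709
d = revs * 2*pi*r = 5.501709 * 2*pi*0.185 = 6.3951

6.3951 m


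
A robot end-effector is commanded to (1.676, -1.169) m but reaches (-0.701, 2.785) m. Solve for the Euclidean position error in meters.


dx = -0.701 - (1.676) = -2.3770, dy = 2.785 - (-1.169) = 3.9540
err = sqrt(5.650129 + 15.634116) = 4.6135

4.6135 m


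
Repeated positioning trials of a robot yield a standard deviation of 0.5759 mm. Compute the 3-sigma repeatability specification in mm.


repeatability = 3*sigma = 3*0.5759 = 1.7277

1.7277 mm


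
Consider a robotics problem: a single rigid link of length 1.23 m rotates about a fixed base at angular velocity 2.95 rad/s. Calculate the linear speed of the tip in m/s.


v = L*omega = 1.23 * 2.95 = 3.6285

3.6285 m/s


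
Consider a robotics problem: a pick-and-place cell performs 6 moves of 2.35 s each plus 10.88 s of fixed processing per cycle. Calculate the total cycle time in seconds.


T = 6*2.35 + 10.88 = 24.9800

24.9800 s


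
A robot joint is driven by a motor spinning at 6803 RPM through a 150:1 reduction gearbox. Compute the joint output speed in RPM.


omega_joint = omega_motor / N = 6803 / 150 = 45.3533

45.3533 RPM


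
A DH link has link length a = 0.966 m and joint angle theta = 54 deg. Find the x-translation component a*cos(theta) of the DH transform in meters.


a*cos(theta) = 0.966*cos(54 deg) = 0.5678

0.5678 m


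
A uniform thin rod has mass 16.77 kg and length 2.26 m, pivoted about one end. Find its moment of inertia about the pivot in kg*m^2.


I = (1/3)*m*L^2 = (1/3)*16.77*2.26^2 = 28.5515

28.5515 kg*m^2


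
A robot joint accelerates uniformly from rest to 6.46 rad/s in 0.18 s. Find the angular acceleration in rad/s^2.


alpha = delta_omega / t = 6.46 / 0.18 = 35.8889

35.8889 rad/s^2


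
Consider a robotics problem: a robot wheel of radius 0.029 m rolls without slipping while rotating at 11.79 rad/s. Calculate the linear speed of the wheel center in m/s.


v = omega * r = 11.79 * 0.029 = 0.3419

0.3419 m/s


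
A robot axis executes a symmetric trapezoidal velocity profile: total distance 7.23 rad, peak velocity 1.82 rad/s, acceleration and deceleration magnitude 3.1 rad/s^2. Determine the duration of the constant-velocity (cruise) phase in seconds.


t_acc = v/a = 0.587097 s, d_acc = v^2/(2a) = 0.534258 rad each
d_cruise = 7.23 - 2*0.534258 = 6.161484 rad
t_cruise = d_cruise/v = 6.161484/1.82 = 3.3854

3.3854 s


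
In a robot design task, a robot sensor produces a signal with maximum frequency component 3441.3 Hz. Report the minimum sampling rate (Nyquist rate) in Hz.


f_s,min = 2*f_max = 2*3441.3 = 6882.6000

6882.6000 Hz


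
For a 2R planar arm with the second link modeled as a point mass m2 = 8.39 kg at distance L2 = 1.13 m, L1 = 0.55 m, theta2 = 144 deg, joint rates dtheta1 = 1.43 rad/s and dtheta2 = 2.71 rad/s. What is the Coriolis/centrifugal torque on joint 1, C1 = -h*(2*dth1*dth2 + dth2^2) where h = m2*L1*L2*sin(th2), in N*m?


h = m2*L1*L2*sin(th2) = 8.39*0.55*1.13*sin(144 deg) = 3.064939
C1 = -h*(2*1.43*2.71 + 2.71^2) = -3.064939*15.0947 = -46.2643

-46.2643 N*m


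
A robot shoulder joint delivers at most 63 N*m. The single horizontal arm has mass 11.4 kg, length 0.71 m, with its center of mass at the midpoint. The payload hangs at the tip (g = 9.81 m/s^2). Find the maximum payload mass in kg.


tau_arm = m_arm*g*(L/2) = 11.4*9.81*0.71/2 = 39.7011 N*m
tau_payload = tau_max - tau_arm = 63 - 39.7011 = 23.2989
m_payload = tau_payload / (g*L) = 23.2989 / (9.81*0.71) = 3.3451

3.3451 kg


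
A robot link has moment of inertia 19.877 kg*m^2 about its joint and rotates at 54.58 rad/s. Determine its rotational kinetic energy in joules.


KE = (1/2)*I*omega^2 = 0.5*19.877*54.58^2 = 29606.5570

29606.5570 J


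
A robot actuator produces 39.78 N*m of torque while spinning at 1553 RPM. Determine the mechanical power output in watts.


omega = 1553 * 2*pi/60 = 162.629780 rad/s
P = tau * omega = 39.78 * 162.629780 = 6469.4126

6469.4126 W


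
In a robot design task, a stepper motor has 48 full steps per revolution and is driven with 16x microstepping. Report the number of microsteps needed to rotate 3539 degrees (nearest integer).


step_size = 360/(48*16) = 360/768 = 0.468750 deg
n = 3539/(360/768) = 3539*768/360 = 7549.8667 -> 7550

7550 steps


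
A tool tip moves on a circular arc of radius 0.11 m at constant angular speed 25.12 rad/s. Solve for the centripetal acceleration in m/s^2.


a_c = omega^2 * r = 25.12^2 * 0.11 = 69.4116

69.4116 m/s^2


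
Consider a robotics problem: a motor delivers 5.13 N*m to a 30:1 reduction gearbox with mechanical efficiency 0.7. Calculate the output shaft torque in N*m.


tau_out = tau_in * N * eta = 5.13 * 30 * 0.7 = 107.7300

107.7300 N*m


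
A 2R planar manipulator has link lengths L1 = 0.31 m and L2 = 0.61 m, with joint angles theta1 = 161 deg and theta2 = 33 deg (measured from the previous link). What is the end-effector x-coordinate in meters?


x = L1*cos(th1) + L2*cos(th1+th2) = 0.31*cos(161 deg) + 0.61*cos(194 deg) = -0.8850

-0.8850 m


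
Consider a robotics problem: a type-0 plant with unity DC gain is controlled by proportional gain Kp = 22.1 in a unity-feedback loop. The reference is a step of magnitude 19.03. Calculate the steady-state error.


e_ss = R/(1 + Kp) = 19.03/(1 + 22.1) = 19.03/23.1000 = 0.8238

0.8238


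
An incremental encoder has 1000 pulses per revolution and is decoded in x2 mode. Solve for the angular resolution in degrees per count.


resolution = 360 / (PPR * 2) = 360 / 2000 = 0.1800

0.1800 degrees


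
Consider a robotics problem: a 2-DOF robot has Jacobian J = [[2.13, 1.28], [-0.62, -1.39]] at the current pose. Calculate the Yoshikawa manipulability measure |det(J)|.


det(J) = 2.13*-1.39 - (1.28)*(-0.62) = -2.1671
|det(J)| = 2.1671

2.1671


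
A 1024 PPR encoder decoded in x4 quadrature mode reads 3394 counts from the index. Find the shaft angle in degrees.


angle = counts * 360 / (PPR*4) = 3394 * 360 / 4096 = 298.3008

298.3008 degrees


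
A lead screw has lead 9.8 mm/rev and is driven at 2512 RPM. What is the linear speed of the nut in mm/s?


v = lead * (RPM/60) = 9.8*2512/60 = 410.2933

410.2933 mm/s


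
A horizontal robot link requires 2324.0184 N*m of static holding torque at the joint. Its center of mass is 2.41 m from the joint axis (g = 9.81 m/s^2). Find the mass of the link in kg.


m = tau / (g*L) = 2324.0184 / (9.81 * 2.41) = 98.3000

98.3000 kg


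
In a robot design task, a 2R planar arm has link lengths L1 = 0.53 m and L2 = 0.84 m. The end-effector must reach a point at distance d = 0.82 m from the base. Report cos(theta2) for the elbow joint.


cos(th2) = (d^2 - L1^2 - L2^2)/(2*L1*L2) = (0.82^2 - 0.53^2 - 0.84^2)/(2*0.53*0.84) = -0.3528

-0.3528


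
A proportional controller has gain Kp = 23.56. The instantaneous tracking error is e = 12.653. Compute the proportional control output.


u_P = Kp * e = 23.56 * 12.653 = 298.1047

298.1047


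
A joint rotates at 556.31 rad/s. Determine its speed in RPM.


RPM = 556.31 * 60/(2*pi) = 5312.3692

5312.3692 RPM


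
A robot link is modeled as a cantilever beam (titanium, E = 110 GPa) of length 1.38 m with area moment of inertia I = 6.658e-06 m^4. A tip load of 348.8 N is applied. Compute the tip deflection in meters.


delta = F*L^3/(3*E*I) = 348.8*1.38^3/(3*1.100e+11*6.658e-06)
      = 916.6715136/2197140 = 4.1721e-04

4.1721e-04 m


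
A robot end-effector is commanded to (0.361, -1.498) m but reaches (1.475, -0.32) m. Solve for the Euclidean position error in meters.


dx = 1.475 - (0.361) = 1.1140, dy = -0.32 - (-1.498) = 1.1780
err = sqrt(1.240996 + 1.387684) = 1.6213

1.6213 m


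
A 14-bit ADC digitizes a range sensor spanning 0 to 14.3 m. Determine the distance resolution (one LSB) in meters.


res = range / 2^n = 14.3/2^14 = 14.3/16384 = 8.7280e-04

8.7280e-04 m


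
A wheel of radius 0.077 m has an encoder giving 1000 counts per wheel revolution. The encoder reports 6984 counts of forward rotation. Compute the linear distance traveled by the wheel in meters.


revs = 6984/1000 = 6.984000
d = revs * 2*pi*r = 6.984000 * 2*pi*0.077 = 3.3789

3.3789 m


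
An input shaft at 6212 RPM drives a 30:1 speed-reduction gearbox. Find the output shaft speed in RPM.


omega_out = omega_in / N = 6212 / 30 = 207.0667

207.0667 RPM


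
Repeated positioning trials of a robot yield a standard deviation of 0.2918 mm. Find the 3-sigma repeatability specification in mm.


repeatability = 3*sigma = 3*0.2918 = 0.8754

0.8754 mm


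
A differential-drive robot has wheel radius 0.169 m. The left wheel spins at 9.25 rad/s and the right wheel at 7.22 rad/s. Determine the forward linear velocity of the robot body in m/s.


v = r*(wR + wL)/2 = 0.169*(7.22 + 9.25)/2 = 1.3917

1.3917 m/s


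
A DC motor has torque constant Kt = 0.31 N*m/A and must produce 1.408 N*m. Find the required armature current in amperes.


I = tau / Kt = 1.408/0.31 = 4.5419

4.5419 A


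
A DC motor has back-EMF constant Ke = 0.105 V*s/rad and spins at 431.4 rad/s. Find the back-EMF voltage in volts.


V_emf = Ke * omega = 0.105*431.4 = 45.2970

45.2970 V


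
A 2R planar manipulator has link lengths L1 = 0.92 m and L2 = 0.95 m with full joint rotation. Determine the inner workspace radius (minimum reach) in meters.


r_min = |L1 - L2| = |0.92 - 0.95| = 0.0300

0.0300 m


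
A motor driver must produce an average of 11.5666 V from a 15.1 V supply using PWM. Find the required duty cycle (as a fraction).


D = V_avg/V_supply = 11.5666/15.1 = 0.7660

0.7660


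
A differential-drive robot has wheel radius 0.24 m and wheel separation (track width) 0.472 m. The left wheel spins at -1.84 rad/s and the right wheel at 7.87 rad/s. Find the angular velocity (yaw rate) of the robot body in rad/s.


omega = r*(wR - wL)/L = 0.24*(7.87 - (-1.84))/0.472 = 4.9373

4.9373 rad/s


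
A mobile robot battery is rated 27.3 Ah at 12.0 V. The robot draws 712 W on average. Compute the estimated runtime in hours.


E = 27.3*12.0 = 327.6000 Wh
t = E/P = 327.6000/712 = 0.4601

0.4601 hours


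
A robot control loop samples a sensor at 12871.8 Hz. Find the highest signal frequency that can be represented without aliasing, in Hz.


f_max = f_s/2 = 12871.8/2 = 6435.9000

6435.9000 Hz


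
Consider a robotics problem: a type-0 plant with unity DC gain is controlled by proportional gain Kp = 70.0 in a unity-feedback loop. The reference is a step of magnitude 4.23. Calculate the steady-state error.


e_ss = R/(1 + Kp) = 4.23/(1 + 70.0) = 4.23/71.0000 = 0.0596

0.0596


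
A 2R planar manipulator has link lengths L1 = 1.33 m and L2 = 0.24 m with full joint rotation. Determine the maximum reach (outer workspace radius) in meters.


r_max = L1 + L2 = 1.33 + 0.24 = 1.5700

1.5700 m


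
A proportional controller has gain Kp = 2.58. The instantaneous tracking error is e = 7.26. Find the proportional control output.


u_P = Kp * e = 2.58 * 7.26 = 18.7308

18.7308


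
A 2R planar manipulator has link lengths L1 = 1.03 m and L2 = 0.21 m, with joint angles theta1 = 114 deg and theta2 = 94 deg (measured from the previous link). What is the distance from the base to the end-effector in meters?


x = L1*cos(th1) + L2*cos(th1+th2) = -0.604358
y = L1*sin(th1) + L2*sin(th1+th2) = 0.842363
d = sqrt(x^2 + y^2) = sqrt(0.365249 + 0.709575) = 1.0367

1.0367 m


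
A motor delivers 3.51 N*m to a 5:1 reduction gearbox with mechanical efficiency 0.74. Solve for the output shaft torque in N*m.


tau_out = tau_in * N * eta = 3.51 * 5 * 0.74 = 12.9870

12.9870 N*m


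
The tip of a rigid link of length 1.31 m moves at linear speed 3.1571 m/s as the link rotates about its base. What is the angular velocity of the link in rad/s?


omega = v / L = 3.1571 / 1.31 = 2.4100

2.4100 rad/s


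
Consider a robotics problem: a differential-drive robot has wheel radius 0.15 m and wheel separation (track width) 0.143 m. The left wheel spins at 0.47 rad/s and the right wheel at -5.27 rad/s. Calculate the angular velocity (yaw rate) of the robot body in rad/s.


omega = r*(wR - wL)/L = 0.15*(-5.27 - (0.47))/0.143 = -6.0210

-6.0210 rad/s


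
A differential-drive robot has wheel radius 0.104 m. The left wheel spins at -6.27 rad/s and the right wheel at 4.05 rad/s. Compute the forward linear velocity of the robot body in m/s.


v = r*(wR + wL)/2 = 0.104*(4.05 + -6.27)/2 = -0.1154

-0.1154 m/s


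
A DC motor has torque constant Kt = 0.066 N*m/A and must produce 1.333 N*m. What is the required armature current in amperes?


I = tau / Kt = 1.333/0.066 = 20.1970

20.1970 A


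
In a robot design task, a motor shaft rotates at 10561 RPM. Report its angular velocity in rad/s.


omega = 10561 * 2*pi/60 = 1105.9453

1105.9453 rad/s


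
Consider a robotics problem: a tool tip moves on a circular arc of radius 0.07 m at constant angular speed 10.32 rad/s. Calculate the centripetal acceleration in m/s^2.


a_c = omega^2 * r = 10.32^2 * 0.07 = 7.4552

7.4552 m/s^2


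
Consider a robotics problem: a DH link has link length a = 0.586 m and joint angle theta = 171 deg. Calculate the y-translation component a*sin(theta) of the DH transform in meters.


a*sin(theta) = 0.586*sin(171 deg) = 0.0917

0.0917 m


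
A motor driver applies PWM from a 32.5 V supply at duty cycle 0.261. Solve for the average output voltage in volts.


V_avg = V_supply * D = 32.5*0.261 = 8.4825

8.4825 V


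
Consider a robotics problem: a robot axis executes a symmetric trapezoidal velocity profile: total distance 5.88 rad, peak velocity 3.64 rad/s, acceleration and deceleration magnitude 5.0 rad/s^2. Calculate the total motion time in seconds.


t_acc = v/a = 3.64/5.0 = 0.728000 s
d_acc = v^2/(2a) = 1.324960 rad (each ramp)
d_cruise = 5.88 - 2*1.324960 = 3.230080 rad
t_cruise = 3.230080/3.64 = 0.887385 s
t_total = 2*0.728000 + 0.887385 = 2.3434

2.3434 s


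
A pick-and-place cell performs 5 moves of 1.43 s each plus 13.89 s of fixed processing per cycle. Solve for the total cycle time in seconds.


T = 5*1.43 + 13.89 = 21.0400

21.0400 s


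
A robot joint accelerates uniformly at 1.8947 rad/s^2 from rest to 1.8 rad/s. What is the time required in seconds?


t = delta_omega / alpha = 1.8 / 1.8947 = 0.9500

0.9500 s


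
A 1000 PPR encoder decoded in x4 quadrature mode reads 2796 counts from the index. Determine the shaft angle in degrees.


angle = counts * 360 / (PPR*4) = 2796 * 360 / 4000 = 251.6400

251.6400 degrees


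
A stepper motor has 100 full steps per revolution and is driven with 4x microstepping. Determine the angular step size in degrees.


step = 360/(100*4) = 360/400 = 0.9000

0.9000 degrees


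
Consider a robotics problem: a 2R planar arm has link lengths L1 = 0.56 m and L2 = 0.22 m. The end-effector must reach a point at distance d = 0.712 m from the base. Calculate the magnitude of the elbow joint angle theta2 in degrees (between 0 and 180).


cos(th2) = (d^2 - L1^2 - L2^2)/(2*L1*L2) = (0.712^2 - 0.56^2 - 0.22^2)/(2*0.56*0.22) = 0.58824675
th2 = acos(0.58824675) = 53.9673 deg

53.9673 degrees


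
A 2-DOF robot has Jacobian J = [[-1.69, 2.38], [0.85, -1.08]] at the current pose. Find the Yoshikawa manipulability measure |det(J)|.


det(J) = -1.69*-1.08 - (2.38)*(0.85) = -0.1978
|det(J)| = 0.1978

0.1978


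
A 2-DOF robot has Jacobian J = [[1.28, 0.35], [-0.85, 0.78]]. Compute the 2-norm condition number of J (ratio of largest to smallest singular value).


JJ^T eigenvalues: trace(JJ^T) = 3.0918, det(JJ^T) = det(J)^2 = 1.67935681
s_max^2 = (3.0918 + sqrt(2.84180000))/2 = 2.38878196
s_min^2 = (3.0918 - sqrt(2.84180000))/2 = 0.70301804
kappa = s_max/s_min = sqrt(2.38878196/0.70301804) = 1.8433

1.8433


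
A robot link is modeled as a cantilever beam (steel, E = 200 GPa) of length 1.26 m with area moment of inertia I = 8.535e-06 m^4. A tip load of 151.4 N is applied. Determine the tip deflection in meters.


delta = F*L^3/(3*E*I) = 151.4*1.26^3/(3*2.000e+11*8.535e-06)
      = 302.8569264/5121000 = 5.9140e-05

5.9140e-05 m


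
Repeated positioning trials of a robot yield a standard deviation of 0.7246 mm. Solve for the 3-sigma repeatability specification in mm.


repeatability = 3*sigma = 3*0.7246 = 2.1738

2.1738 mm


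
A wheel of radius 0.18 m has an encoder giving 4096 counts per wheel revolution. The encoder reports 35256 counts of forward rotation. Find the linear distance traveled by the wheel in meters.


revs = 35256/4096 = 8.607422
d = revs * 2*pi*r = 8.607422 * 2*pi*0.18 = 9.7348

9.7348 m


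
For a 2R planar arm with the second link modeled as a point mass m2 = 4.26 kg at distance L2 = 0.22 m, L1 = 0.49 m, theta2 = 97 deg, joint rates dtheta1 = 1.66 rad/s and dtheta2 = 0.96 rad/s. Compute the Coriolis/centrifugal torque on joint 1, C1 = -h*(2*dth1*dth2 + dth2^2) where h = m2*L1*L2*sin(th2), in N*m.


h = m2*L1*L2*sin(th2) = 4.26*0.49*0.22*sin(97 deg) = 0.455805
C1 = -h*(2*1.66*0.96 + 0.96^2) = -0.455805*4.1088 = -1.8728

-1.8728 N*m


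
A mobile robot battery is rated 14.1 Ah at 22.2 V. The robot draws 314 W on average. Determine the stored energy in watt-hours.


E = capacity * V = 14.1*22.2 = 313.0200

313.0200 Wh


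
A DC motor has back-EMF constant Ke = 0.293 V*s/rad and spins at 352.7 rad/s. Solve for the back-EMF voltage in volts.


V_emf = Ke * omega = 0.293*352.7 = 103.3411

103.3411 V


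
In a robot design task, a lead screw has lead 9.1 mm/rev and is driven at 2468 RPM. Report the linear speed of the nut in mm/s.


v = lead * (RPM/60) = 9.1*2468/60 = 374.3133

374.3133 mm/s


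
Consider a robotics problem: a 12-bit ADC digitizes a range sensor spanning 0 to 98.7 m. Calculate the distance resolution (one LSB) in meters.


res = range / 2^n = 98.7/2^12 = 98.7/4096 = 0.0241

0.0241 m


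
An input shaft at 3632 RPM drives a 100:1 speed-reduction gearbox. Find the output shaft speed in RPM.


omega_out = omega_in / N = 3632 / 100 = 36.3200

36.3200 RPM


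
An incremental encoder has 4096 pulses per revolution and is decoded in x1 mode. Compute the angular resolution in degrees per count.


resolution = 360 / (PPR * 1) = 360 / 4096 = 0.0879

0.0879 degrees


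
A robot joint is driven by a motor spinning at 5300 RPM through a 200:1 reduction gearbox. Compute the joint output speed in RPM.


omega_joint = omega_motor / N = 5300 / 200 = 26.5000

26.5000 RPM


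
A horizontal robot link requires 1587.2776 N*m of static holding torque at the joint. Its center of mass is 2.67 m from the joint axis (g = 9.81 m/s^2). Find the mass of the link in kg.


m = tau / (g*L) = 1587.2776 / (9.81 * 2.67) = 60.6000

60.6000 kg


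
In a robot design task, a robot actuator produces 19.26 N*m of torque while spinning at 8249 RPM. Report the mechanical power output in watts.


omega = 8249 * 2*pi/60 = 863.833260 rad/s
P = tau * omega = 19.26 * 863.833260 = 16637.4286

16637.4286 W


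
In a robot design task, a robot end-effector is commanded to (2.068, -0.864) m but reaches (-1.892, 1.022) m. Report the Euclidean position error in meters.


dx = -1.892 - (2.068) = -3.9600, dy = 1.022 - (-0.864) = 1.8860
err = sqrt(15.681600 + 3.556996) = 4.3862

4.3862 m


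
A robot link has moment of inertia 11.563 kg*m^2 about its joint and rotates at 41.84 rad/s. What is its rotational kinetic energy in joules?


KE = (1/2)*I*omega^2 = 0.5*11.563*41.84^2 = 10121.0106

10121.0106 J


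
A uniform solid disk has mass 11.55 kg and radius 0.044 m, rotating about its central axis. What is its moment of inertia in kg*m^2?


I = (1/2)*m*R^2 = 0.5*11.55*0.044^2 = 0.0112

0.0112 kg*m^2


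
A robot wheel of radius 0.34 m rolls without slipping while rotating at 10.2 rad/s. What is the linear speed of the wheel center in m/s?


v = omega * r = 10.2 * 0.34 = 3.4680

3.4680 m/s


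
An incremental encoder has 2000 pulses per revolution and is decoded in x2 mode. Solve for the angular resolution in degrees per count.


resolution = 360 / (PPR * 2) = 360 / 4000 = 0.0900

0.0900 degrees


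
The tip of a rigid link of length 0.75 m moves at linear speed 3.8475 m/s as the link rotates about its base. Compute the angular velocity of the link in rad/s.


omega = v / L = 3.8475 / 0.75 = 5.1300

5.1300 rad/s


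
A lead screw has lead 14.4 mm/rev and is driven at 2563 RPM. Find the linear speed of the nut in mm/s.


v = lead * (RPM/60) = 14.4*2563/60 = 615.1200

615.1200 mm/s


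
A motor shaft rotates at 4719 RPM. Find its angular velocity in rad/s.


omega = 4719 * 2*pi/60 = 494.1725

494.1725 rad/s


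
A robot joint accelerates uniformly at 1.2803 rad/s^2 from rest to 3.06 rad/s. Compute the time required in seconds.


t = delta_omega / alpha = 3.06 / 1.2803 = 2.3901

2.3901 s


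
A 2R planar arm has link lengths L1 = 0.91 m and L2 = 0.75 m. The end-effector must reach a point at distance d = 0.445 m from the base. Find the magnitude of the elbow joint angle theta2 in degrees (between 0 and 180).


cos(th2) = (d^2 - L1^2 - L2^2)/(2*L1*L2) = (0.445^2 - 0.91^2 - 0.75^2)/(2*0.91*0.75) = -0.87368132
th2 = acos(-0.87368132) = 150.8893 deg

150.8893 degrees


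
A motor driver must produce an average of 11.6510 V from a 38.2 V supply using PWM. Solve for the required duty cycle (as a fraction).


D = V_avg/V_supply = 11.6510/38.2 = 0.3050

0.3050


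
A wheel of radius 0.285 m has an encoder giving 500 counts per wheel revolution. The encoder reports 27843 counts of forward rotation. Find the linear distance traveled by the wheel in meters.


revs = 27843/500 = 55.686000
d = revs * 2*pi*r = 55.686000 * 2*pi*0.285 = 99.7174

99.7174 m


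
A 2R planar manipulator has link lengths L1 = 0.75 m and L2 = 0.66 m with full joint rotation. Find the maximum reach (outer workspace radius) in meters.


r_max = L1 + L2 = 0.75 + 0.66 = 1.4100

1.4100 m


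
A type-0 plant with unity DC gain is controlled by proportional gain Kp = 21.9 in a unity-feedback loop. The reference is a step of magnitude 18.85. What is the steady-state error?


e_ss = R/(1 + Kp) = 18.85/(1 + 21.9) = 18.85/22.9000 = 0.8231

0.8231


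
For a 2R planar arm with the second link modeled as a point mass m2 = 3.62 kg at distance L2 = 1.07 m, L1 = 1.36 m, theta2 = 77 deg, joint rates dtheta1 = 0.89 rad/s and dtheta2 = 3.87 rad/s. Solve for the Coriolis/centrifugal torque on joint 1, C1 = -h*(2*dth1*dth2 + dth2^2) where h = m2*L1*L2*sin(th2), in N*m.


h = m2*L1*L2*sin(th2) = 3.62*1.36*1.07*sin(77 deg) = 5.132810
C1 = -h*(2*0.89*3.87 + 3.87^2) = -5.132810*21.8655 = -112.2315

-112.2315 N*m


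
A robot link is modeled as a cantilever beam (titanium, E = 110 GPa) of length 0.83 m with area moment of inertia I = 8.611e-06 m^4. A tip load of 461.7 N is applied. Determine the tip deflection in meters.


delta = F*L^3/(3*E*I) = 461.7*0.83^3/(3*1.100e+11*8.611e-06)
      = 263.9940579/2841630 = 9.2902e-05

9.2902e-05 m


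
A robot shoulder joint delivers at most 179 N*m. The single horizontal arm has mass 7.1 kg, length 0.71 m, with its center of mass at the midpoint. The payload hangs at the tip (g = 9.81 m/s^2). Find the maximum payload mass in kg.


tau_arm = m_arm*g*(L/2) = 7.1*9.81*0.71/2 = 24.7261 N*m
tau_payload = tau_max - tau_arm = 179 - 24.7261 = 154.2739
m_payload = tau_payload / (g*L) = 154.2739 / (9.81*0.71) = 22.1496

22.1496 kg


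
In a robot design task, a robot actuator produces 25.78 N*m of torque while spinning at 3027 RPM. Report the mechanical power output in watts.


omega = 3027 * 2*pi/60 = 316.986699 rad/s
P = tau * omega = 25.78 * 316.986699 = 8171.9171

8171.9171 W


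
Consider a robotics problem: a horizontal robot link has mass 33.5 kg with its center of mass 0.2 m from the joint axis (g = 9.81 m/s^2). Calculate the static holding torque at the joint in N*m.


tau = m*g*L = 33.5 * 9.81 * 0.2 = 65.7270

65.7270 N*m


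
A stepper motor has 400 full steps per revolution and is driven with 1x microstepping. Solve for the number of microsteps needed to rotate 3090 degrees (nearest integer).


step_size = 360/(400*1) = 360/400 = 0.900000 deg
n = 3090/(360/400) = 3090*400/360 = 3433.3333 -> 3433

3433 steps


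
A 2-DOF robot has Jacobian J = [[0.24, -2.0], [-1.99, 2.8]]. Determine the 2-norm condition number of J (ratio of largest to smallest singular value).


JJ^T eigenvalues: trace(JJ^T) = 15.8577, det(JJ^T) = det(J)^2 = 10.94286400
s_max^2 = (15.8577 + sqrt(207.69519329))/2 = 15.13466698
s_min^2 = (15.8577 - sqrt(207.69519329))/2 = 0.72303302
kappa = s_max/s_min = sqrt(15.13466698/0.72303302) = 4.5752

4.5752


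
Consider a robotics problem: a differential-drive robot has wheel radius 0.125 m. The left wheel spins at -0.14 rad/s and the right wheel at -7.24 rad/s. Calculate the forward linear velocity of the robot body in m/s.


v = r*(wR + wL)/2 = 0.125*(-7.24 + -0.14)/2 = -0.4612

-0.4612 m/s


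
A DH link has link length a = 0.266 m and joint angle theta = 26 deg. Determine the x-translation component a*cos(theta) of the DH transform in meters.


a*cos(theta) = 0.266*cos(26 deg) = 0.2391

0.2391 m


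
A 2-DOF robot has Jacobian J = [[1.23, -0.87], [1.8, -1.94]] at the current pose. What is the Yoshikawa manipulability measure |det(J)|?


det(J) = 1.23*-1.94 - (-0.87)*(1.8) = -0.8202
|det(J)| = 0.8202

0.8202


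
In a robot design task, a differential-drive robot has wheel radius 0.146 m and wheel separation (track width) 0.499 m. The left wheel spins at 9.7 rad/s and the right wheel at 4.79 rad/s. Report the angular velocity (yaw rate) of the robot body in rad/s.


omega = r*(wR - wL)/L = 0.146*(4.79 - (9.7))/0.499 = -1.4366

-1.4366 rad/s


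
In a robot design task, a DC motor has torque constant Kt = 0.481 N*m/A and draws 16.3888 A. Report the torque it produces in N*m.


tau = Kt * I = 0.481*16.3888 = 7.8830

7.8830 N*m


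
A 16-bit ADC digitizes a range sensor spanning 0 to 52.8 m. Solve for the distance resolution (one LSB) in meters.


res = range / 2^n = 52.8/2^16 = 52.8/65536 = 8.0566e-04

8.0566e-04 m


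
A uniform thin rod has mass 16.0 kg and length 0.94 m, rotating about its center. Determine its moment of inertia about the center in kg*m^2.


I = (1/12)*m*L^2 = (1/12)*16.0*0.94^2 = 1.1781

1.1781 kg*m^2


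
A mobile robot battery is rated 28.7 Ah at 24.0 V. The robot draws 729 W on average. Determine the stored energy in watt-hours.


E = capacity * V = 28.7*24.0 = 688.8000

688.8000 Wh


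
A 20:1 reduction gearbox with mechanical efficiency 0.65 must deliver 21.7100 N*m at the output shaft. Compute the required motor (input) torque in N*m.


tau_in = tau_out / (N * eta) = 21.7100 / (20 * 0.65) = 1.6700

1.6700 N*m


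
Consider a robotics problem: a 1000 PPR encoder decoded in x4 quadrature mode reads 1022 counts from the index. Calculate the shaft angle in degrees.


angle = counts * 360 / (PPR*4) = 1022 * 360 / 4000 = 91.9800

91.9800 degrees


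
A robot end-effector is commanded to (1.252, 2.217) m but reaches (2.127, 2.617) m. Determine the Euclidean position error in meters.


dx = 2.127 - (1.252) = 0.8750, dy = 2.617 - (2.217) = 0.4000
err = sqrt(0.765625 + 0.160000) = 0.9621

0.9621 m


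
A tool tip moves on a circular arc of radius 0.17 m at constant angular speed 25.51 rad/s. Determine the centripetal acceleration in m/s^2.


a_c = omega^2 * r = 25.51^2 * 0.17 = 110.6292

110.6292 m/s^2


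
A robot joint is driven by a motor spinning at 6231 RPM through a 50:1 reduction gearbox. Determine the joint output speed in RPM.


omega_joint = omega_motor / N = 6231 / 50 = 124.6200

124.6200 RPM
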